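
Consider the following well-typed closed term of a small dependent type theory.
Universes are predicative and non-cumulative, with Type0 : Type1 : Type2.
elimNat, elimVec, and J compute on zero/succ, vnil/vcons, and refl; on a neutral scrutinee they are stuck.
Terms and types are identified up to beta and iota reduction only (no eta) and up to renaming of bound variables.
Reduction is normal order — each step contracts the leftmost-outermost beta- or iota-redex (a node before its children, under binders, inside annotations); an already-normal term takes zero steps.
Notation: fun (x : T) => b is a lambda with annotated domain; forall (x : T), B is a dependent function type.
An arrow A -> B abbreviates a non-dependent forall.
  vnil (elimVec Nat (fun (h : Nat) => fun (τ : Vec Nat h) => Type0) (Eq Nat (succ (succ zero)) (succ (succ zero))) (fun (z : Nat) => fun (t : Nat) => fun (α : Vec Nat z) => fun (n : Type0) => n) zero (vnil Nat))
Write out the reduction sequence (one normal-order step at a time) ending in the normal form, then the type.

normal-order reduction sequence:
  vnil (elimVec Nat (fun (h : Nat) => fun (τ : Vec Nat h) => Type0) (Eq Nat (succ (succ zero)) (succ (succ zero))) (fun (z : Nat) => fun (t : Nat) => fun (α : Vec Nat z) => fun (n : Type0) => n) zero (vnil Nat))
  ~> vnil (Eq Nat (succ (succ zero)) (succ (succ zero)))
type:
  Vec (Eq Nat (succ (succ zero)) (succ (succ zero))) zero


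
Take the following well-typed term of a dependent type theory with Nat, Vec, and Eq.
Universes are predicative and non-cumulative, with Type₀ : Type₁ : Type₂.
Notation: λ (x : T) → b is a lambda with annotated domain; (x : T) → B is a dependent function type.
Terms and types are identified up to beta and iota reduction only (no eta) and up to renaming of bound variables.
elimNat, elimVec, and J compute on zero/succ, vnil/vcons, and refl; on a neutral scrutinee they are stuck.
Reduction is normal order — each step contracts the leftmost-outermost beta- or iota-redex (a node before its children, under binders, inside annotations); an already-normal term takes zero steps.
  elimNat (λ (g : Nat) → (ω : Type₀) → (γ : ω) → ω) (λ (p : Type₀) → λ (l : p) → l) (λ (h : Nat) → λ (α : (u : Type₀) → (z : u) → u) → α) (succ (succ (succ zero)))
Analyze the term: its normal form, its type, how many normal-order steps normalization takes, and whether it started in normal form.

normal form:
  λ (g : Type₀) → λ (ω : g) → ω
type:
  (g : Type₀) → (ω : g) → g
steps to reach normal form (normal order): 10
already normal: no
first contracted redex: an elimNat iota-redex


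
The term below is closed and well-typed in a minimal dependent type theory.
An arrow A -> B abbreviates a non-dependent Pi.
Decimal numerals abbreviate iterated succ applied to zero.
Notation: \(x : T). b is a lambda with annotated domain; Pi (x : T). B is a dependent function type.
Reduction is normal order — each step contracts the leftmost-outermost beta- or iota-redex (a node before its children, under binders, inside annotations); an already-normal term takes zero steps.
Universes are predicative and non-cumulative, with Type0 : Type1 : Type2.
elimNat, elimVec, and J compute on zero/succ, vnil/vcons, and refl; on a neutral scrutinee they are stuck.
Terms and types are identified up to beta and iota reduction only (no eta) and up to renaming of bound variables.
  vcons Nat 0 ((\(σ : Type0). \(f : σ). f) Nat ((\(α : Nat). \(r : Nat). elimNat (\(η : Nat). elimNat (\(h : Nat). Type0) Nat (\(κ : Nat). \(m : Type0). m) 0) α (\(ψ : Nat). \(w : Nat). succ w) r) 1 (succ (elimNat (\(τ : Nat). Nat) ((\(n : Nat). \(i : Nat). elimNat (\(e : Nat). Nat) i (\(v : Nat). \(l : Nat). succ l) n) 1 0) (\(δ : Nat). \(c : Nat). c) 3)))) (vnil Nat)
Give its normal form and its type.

resulting normal form:
  vcons Nat 0 3 (vnil Nat)
the term's type:
  Vec Nat 1
observation: reduction starts at a beta-redex, and 28 normal-order steps reach the normal form.


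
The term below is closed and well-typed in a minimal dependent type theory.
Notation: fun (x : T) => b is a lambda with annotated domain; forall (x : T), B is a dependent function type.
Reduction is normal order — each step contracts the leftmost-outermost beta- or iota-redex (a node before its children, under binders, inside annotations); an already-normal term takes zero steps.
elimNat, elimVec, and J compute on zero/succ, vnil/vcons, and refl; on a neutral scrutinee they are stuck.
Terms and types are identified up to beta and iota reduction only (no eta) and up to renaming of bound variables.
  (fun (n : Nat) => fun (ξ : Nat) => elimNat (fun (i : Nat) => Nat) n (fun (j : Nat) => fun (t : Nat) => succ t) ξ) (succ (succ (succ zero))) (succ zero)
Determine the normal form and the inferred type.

resulting normal form:
  succ (succ (succ (succ zero)))
type:
  Nat


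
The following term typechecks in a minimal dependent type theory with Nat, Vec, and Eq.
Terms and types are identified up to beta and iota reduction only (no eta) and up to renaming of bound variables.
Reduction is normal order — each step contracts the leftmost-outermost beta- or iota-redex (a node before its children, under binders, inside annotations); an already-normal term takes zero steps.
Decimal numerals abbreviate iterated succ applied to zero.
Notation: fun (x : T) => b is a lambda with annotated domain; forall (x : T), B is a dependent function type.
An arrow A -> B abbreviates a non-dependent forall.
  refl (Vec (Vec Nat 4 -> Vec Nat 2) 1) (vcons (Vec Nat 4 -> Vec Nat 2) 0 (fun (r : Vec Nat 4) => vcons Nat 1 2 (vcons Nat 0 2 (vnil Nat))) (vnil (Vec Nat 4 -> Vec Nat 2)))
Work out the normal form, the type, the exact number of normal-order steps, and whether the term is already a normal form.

resulting normal form:
  refl (Vec (Vec Nat 4 -> Vec Nat 2) 1) (vcons (Vec Nat 4 -> Vec Nat 2) 0 (fun (r : Vec Nat 4) => vcons Nat 1 2 (vcons Nat 0 2 (vnil Nat))) (vnil (Vec Nat 4 -> Vec Nat 2)))
the term's type:
  Eq (Vec (Vec Nat 4 -> Vec Nat 2) 1) (vcons (Vec Nat 4 -> Vec Nat 2) 0 (fun (r : Vec Nat 4) => vcons Nat 1 2 (vcons Nat 0 2 (vnil Nat))) (vnil (Vec Nat 4 -> Vec Nat 2))) (vcons (Vec Nat 4 -> Vec Nat 2) 0 (fun (κ : Vec Nat 4) => vcons Nat 1 2 (vcons Nat 0 2 (vnil Nat))) (vnil (Vec Nat 4 -> Vec Nat 2)))
steps to reach normal form (normal order): 0
started in normal form: yes


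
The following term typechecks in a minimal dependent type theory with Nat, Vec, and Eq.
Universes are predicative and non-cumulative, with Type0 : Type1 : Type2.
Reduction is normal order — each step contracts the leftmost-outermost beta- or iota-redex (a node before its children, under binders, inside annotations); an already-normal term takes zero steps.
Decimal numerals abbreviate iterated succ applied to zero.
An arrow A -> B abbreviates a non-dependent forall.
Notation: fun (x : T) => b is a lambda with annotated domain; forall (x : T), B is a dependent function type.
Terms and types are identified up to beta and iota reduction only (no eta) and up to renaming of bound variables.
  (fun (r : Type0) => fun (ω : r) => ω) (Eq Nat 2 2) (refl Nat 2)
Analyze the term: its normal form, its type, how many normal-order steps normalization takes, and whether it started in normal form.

normal form:
  refl Nat 2
inferred type:
  Eq Nat 2 2
normal-order step count: 2
started in normal form: no
first contracted redex: a beta-redex


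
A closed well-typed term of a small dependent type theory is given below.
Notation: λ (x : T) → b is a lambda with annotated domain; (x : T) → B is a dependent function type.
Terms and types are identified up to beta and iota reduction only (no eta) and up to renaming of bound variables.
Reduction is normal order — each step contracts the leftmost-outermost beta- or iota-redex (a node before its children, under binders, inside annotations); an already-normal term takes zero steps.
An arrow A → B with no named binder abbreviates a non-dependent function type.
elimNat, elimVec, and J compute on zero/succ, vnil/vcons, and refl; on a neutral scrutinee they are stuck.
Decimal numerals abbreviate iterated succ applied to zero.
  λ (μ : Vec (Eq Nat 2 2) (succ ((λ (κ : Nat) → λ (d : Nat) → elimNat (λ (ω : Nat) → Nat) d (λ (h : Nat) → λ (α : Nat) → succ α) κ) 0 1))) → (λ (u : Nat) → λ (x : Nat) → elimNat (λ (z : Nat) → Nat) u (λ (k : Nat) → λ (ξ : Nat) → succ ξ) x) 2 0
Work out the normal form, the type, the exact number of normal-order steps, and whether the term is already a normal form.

reduced normal form:
  λ (μ : Vec (Eq Nat 2 2) 2) → 2
type:
  Vec (Eq Nat 2 2) 2 → Nat
normal-order step count: 6
started in normal form: no
first contracted redex: a beta-redex


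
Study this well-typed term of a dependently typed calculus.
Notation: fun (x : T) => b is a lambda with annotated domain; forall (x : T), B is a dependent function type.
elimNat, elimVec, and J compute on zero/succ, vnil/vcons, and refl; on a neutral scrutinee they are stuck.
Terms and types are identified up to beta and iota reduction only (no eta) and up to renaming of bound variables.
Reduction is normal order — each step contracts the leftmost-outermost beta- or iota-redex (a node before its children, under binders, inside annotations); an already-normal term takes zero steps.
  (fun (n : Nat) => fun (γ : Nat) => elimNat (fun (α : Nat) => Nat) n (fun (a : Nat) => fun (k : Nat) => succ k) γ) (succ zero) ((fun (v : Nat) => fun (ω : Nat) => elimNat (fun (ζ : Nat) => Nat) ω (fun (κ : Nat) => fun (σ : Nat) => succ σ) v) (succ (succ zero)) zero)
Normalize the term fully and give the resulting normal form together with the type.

reduced normal form:
  succ (succ (succ zero))
the term's type:
  Nat
observation: normalization takes exactly 18 steps under the normal-order strategy.


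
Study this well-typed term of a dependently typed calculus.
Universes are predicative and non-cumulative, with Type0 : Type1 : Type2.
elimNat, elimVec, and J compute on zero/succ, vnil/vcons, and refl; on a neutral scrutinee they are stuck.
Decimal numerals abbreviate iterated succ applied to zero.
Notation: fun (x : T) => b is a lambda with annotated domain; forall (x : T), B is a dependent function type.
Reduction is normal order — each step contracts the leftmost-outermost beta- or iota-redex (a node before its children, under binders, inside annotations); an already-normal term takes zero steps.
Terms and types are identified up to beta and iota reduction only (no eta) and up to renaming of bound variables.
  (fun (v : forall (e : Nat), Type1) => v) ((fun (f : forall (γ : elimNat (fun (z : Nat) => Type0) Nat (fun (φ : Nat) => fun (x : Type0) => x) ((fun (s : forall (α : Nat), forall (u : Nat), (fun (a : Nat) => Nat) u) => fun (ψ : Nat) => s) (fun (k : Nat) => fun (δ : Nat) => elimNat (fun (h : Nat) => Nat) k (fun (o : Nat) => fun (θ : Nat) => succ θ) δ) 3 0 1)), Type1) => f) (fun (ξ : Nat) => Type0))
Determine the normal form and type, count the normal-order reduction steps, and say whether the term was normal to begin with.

normal form:
  fun (v : Nat) => Type0
type:
  forall (v : Nat), Type1
reduction steps (normal order): 2
already normal: no
first contracted redex: a beta-redex


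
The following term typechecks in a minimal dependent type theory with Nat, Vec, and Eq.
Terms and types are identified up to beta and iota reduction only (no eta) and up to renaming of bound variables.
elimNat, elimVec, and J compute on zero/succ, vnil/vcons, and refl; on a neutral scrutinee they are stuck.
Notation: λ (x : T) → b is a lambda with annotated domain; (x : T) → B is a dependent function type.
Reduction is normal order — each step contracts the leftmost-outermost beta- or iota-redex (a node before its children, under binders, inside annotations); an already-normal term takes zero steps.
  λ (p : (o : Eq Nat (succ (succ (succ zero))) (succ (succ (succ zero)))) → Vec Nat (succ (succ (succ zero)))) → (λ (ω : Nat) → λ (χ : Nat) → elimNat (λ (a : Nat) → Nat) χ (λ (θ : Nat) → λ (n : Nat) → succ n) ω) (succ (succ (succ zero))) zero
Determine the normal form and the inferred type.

normal form:
  λ (p : (o : Eq Nat (succ (succ (succ zero))) (succ (succ (succ zero)))) → Vec Nat (succ (succ (succ zero)))) → succ (succ (succ zero))
the term's type:
  (p : (o : Eq Nat (succ (succ (succ zero))) (succ (succ (succ zero)))) → Vec Nat (succ (succ (succ zero)))) → Nat


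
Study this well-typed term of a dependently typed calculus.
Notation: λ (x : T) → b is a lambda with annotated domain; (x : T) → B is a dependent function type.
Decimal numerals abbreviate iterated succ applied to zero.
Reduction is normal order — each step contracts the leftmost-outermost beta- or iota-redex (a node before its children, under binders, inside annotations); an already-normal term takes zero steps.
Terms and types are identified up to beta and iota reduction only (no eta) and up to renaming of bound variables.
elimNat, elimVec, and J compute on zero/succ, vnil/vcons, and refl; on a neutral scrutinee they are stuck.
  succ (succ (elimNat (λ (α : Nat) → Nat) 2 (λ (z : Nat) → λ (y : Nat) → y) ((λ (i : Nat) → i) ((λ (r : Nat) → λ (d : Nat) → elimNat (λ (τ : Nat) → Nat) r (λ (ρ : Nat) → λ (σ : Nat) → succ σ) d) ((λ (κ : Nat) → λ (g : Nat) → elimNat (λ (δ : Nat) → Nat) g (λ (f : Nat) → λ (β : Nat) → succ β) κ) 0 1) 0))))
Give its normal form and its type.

resulting normal form:
  4
the term's type:
  Nat


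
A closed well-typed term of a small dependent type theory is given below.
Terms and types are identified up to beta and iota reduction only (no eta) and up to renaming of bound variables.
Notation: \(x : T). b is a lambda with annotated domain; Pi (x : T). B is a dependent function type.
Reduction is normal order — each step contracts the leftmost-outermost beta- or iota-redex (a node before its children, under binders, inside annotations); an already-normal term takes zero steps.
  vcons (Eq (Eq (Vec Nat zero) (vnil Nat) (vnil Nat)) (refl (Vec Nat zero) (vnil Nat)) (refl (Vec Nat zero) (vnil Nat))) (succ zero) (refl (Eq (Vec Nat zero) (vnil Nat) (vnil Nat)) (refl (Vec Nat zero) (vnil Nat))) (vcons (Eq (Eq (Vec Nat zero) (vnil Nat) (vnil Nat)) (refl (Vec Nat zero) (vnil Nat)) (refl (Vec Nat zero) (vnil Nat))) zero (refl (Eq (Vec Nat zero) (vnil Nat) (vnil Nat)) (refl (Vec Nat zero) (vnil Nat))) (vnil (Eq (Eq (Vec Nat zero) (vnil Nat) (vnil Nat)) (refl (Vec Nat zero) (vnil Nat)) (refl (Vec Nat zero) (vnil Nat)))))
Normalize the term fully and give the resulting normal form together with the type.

normal form:
  vcons (Eq (Eq (Vec Nat zero) (vnil Nat) (vnil Nat)) (refl (Vec Nat zero) (vnil Nat)) (refl (Vec Nat zero) (vnil Nat))) (succ zero) (refl (Eq (Vec Nat zero) (vnil Nat) (vnil Nat)) (refl (Vec Nat zero) (vnil Nat))) (vcons (Eq (Eq (Vec Nat zero) (vnil Nat) (vnil Nat)) (refl (Vec Nat zero) (vnil Nat)) (refl (Vec Nat zero) (vnil Nat))) zero (refl (Eq (Vec Nat zero) (vnil Nat) (vnil Nat)) (refl (Vec Nat zero) (vnil Nat))) (vnil (Eq (Eq (Vec Nat zero) (vnil Nat) (vnil Nat)) (refl (Vec Nat zero) (vnil Nat)) (refl (Vec Nat zero) (vnil Nat)))))
type:
  Vec (Eq (Eq (Vec Nat zero) (vnil Nat) (vnil Nat)) (refl (Vec Nat zero) (vnil Nat)) (refl (Vec Nat zero) (vnil Nat))) (succ (succ zero))
observation: the term is already in normal form.


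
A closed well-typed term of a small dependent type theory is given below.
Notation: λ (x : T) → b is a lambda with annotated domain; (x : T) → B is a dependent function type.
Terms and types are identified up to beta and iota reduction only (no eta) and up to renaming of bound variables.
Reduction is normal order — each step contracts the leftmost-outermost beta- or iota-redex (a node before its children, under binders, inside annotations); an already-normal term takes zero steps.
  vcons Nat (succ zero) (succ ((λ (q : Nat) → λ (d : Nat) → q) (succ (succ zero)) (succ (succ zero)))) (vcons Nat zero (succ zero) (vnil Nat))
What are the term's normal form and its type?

resulting normal form:
  vcons Nat (succ zero) (succ (succ (succ zero))) (vcons Nat zero (succ zero) (vnil Nat))
inferred type:
  Vec Nat (succ (succ zero))
observation: the leftmost-outermost redex is a beta-redex, and normalization takes 2 steps.


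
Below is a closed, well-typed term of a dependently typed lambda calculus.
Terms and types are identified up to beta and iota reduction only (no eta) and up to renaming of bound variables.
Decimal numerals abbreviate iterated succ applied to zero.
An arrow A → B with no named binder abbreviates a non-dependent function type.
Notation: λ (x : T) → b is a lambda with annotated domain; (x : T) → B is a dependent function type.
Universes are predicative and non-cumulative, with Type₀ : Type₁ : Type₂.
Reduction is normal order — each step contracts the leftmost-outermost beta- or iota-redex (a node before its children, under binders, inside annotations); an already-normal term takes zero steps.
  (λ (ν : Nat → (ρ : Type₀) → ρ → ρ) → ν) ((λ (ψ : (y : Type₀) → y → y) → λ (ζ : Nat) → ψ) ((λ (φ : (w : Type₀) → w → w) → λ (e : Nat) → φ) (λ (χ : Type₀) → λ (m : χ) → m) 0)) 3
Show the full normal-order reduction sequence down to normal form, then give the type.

normal-order reduction:
  (λ (ν : Nat → (ρ : Type₀) → ρ → ρ) → ν) ((λ (ψ : (y : Type₀) → y → y) → λ (ζ : Nat) → ψ) ((λ (φ : (w : Type₀) → w → w) → λ (e : Nat) → φ) (λ (χ : Type₀) → λ (m : χ) → m) 0)) 3
  ~> (λ (ν : (ρ : Type₀) → ρ → ρ) → λ (ψ : Nat) → ν) ((λ (y : (ζ : Type₀) → ζ → ζ) → λ (φ : Nat) → y) (λ (w : Type₀) → λ (e : w) → e) 0) 3
  ~> (λ (ν : Nat) → (λ (ρ : (ψ : Type₀) → ψ → ψ) → λ (y : Nat) → ρ) (λ (ζ : Type₀) → λ (φ : ζ) → φ) 0) 3
  ~> (λ (ν : (ρ : Type₀) → ρ → ρ) → λ (ψ : Nat) → ν) (λ (y : Type₀) → λ (ζ : y) → ζ) 0
  ~> (λ (ν : Nat) → λ (ρ : Type₀) → λ (ψ : ρ) → ψ) 0
  ~> λ (ν : Type₀) → λ (ρ : ν) → ρ
inferred type:
  (ν : Type₀) → ν → ν


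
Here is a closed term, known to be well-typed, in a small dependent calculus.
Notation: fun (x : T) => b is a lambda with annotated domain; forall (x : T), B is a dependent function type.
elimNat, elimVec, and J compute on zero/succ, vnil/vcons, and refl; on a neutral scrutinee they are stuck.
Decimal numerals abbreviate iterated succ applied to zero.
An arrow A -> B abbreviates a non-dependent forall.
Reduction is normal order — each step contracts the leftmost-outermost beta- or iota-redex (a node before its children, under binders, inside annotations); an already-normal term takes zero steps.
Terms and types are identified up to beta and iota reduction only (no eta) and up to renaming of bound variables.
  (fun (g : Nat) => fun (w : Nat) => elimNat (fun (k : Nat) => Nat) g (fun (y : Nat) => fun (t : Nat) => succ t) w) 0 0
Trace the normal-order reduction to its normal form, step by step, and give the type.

normal-order reduction sequence:
  (fun (g : Nat) => fun (w : Nat) => elimNat (fun (k : Nat) => Nat) g (fun (y : Nat) => fun (t : Nat) => succ t) w) 0 0
  ~> (fun (g : Nat) => elimNat (fun (w : Nat) => Nat) 0 (fun (k : Nat) => fun (y : Nat) => succ y) g) 0
  ~> elimNat (fun (g : Nat) => Nat) 0 (fun (w : Nat) => fun (k : Nat) => succ k) 0
  ~> 0
inferred type:
  Nat


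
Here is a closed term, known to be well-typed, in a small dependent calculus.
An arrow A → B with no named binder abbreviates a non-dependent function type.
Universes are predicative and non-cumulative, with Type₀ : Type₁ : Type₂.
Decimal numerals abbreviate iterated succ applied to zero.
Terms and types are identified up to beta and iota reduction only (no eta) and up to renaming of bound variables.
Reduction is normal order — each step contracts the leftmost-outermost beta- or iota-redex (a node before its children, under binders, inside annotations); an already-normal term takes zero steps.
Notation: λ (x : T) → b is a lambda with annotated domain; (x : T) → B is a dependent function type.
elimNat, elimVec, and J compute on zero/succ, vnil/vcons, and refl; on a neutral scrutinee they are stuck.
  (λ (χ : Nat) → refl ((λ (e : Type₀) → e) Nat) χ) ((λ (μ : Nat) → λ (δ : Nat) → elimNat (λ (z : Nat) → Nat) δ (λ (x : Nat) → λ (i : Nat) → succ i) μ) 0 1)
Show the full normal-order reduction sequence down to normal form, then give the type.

normal-order reduction sequence:
  (λ (χ : Nat) → refl ((λ (e : Type₀) → e) Nat) χ) ((λ (μ : Nat) → λ (δ : Nat) → elimNat (λ (z : Nat) → Nat) δ (λ (x : Nat) → λ (i : Nat) → succ i) μ) 0 1)
  ~> refl ((λ (χ : Type₀) → χ) Nat) ((λ (e : Nat) → λ (μ : Nat) → elimNat (λ (δ : Nat) → Nat) μ (λ (z : Nat) → λ (x : Nat) → succ x) e) 0 1)
  ~> refl Nat ((λ (χ : Nat) → λ (e : Nat) → elimNat (λ (μ : Nat) → Nat) e (λ (δ : Nat) → λ (z : Nat) → succ z) χ) 0 1)
  ~> refl Nat ((λ (χ : Nat) → elimNat (λ (e : Nat) → Nat) χ (λ (μ : Nat) → λ (δ : Nat) → succ δ) 0) 1)
  ~> refl Nat (elimNat (λ (χ : Nat) → Nat) 1 (λ (e : Nat) → λ (μ : Nat) → succ μ) 0)
  ~> refl Nat 1
type:
  Eq Nat 1 1


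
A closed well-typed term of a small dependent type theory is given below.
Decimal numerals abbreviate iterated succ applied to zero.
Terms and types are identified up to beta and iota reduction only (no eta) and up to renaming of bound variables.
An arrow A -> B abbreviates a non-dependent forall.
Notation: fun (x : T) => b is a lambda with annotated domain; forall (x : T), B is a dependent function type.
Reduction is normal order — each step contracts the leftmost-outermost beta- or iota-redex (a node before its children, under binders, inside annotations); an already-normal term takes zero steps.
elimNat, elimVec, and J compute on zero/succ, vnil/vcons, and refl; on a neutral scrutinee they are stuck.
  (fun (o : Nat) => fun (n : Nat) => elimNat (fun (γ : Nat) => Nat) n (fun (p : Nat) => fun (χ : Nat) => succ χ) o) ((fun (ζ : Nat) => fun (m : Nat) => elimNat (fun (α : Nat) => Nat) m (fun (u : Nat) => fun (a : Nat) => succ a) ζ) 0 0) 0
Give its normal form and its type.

resulting normal form:
  0
type:
  Nat
observation: the first redex contracted is a beta-redex; the normal form is reached in 6 normal-order steps.


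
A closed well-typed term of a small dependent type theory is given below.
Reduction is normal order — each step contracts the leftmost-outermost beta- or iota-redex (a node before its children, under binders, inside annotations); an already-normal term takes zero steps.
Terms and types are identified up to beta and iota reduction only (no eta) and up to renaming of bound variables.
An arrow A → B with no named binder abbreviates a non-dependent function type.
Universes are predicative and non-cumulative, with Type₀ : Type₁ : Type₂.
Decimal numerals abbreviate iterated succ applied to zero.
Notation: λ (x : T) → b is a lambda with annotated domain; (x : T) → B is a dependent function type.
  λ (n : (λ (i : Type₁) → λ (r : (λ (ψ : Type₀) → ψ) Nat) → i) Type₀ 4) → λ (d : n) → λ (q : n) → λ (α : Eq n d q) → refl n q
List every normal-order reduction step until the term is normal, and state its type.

normal-order reduction sequence:
  λ (n : (λ (i : Type₁) → λ (r : (λ (ψ : Type₀) → ψ) Nat) → i) Type₀ 4) → λ (d : n) → λ (q : n) → λ (α : Eq n d q) → refl n q
  ~> λ (n : (λ (i : (λ (r : Type₀) → r) Nat) → Type₀) 4) → λ (ψ : n) → λ (d : n) → λ (q : Eq n ψ d) → refl n d
  ~> λ (n : Type₀) → λ (i : n) → λ (r : n) → λ (ψ : Eq n i r) → refl n r
inferred type:
  (n : Type₀) → (i : n) → (r : n) → Eq n i r → Eq n r r


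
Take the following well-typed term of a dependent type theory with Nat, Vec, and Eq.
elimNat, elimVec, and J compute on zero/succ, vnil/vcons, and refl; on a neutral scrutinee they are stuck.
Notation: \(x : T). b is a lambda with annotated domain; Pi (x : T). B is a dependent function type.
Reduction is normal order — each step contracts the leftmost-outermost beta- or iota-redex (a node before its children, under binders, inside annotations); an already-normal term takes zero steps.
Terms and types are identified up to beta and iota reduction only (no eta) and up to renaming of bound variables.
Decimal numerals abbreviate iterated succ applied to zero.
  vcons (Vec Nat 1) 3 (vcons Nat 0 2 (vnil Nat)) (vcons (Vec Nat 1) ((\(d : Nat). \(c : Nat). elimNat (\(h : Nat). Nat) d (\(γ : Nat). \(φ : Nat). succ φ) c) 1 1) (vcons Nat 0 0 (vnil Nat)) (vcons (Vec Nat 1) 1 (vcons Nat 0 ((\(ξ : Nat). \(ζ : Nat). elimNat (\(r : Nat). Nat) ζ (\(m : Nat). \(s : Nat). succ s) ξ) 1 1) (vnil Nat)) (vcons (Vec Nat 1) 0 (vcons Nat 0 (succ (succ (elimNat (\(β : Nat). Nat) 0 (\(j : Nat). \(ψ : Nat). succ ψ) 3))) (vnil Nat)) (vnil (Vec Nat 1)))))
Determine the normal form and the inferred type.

normal form:
  vcons (Vec Nat 1) 3 (vcons Nat 0 2 (vnil Nat)) (vcons (Vec Nat 1) 2 (vcons Nat 0 0 (vnil Nat)) (vcons (Vec Nat 1) 1 (vcons Nat 0 2 (vnil Nat)) (vcons (Vec Nat 1) 0 (vcons Nat 0 5 (vnil Nat)) (vnil (Vec Nat 1)))))
inferred type:
  Vec (Vec Nat 1) 4


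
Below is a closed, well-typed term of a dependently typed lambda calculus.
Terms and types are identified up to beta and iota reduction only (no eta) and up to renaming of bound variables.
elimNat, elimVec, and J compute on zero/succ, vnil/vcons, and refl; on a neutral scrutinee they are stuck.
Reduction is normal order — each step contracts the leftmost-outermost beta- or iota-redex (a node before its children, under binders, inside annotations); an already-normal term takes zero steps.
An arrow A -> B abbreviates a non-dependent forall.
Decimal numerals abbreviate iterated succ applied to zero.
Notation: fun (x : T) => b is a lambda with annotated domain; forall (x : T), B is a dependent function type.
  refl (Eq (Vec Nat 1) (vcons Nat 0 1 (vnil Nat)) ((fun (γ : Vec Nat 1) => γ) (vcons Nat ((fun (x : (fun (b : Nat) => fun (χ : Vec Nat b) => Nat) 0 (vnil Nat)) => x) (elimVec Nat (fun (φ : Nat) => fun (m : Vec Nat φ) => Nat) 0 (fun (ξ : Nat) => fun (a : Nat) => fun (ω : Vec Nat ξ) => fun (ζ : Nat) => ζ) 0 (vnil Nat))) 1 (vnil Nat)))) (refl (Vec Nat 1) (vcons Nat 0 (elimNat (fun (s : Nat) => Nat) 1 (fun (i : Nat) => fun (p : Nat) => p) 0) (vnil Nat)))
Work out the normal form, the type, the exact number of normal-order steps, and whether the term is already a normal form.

normal form:
  refl (Eq (Vec Nat 1) (vcons Nat 0 1 (vnil Nat)) (vcons Nat 0 1 (vnil Nat))) (refl (Vec Nat 1) (vcons Nat 0 1 (vnil Nat)))
inferred type:
  Eq (Eq (Vec Nat 1) (vcons Nat 0 1 (vnil Nat)) (vcons Nat 0 1 (vnil Nat))) (refl (Vec Nat 1) (vcons Nat 0 1 (vnil Nat))) (refl (Vec Nat 1) (vcons Nat 0 1 (vnil Nat)))
normal-order step count: 4
term was already normal: no
first contracted redex: a beta-redex


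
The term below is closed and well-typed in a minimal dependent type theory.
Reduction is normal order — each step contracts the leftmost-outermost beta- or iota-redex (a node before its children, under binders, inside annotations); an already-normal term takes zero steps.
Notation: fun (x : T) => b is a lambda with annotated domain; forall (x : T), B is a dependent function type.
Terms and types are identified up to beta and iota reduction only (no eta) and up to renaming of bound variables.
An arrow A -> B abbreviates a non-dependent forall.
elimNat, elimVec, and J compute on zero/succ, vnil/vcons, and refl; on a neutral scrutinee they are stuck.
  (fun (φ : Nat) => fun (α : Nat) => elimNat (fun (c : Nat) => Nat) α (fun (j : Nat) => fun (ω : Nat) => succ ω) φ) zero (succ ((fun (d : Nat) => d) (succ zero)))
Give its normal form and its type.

reduced normal form:
  succ (succ zero)
the term's type:
  Nat


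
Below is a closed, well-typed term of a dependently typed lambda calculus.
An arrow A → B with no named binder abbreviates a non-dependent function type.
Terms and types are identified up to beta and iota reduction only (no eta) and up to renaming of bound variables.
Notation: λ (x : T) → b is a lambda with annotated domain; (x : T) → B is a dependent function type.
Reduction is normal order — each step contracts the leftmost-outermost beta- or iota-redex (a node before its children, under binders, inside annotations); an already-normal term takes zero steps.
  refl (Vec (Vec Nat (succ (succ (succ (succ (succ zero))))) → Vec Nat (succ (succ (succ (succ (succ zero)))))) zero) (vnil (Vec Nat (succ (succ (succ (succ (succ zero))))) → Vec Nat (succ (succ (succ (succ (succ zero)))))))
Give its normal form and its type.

reduced normal form:
  refl (Vec (Vec Nat (succ (succ (succ (succ (succ zero))))) → Vec Nat (succ (succ (succ (succ (succ zero)))))) zero) (vnil (Vec Nat (succ (succ (succ (succ (succ zero))))) → Vec Nat (succ (succ (succ (succ (succ zero)))))))
inferred type:
  Eq (Vec (Vec Nat (succ (succ (succ (succ (succ zero))))) → Vec Nat (succ (succ (succ (succ (succ zero)))))) zero) (vnil (Vec Nat (succ (succ (succ (succ (succ zero))))) → Vec Nat (succ (succ (succ (succ (succ zero))))))) (vnil (Vec Nat (succ (succ (succ (succ (succ zero))))) → Vec Nat (succ (succ (succ (succ (succ zero)))))))
observation: no redex remains anywhere in the term; it is its own normal form.


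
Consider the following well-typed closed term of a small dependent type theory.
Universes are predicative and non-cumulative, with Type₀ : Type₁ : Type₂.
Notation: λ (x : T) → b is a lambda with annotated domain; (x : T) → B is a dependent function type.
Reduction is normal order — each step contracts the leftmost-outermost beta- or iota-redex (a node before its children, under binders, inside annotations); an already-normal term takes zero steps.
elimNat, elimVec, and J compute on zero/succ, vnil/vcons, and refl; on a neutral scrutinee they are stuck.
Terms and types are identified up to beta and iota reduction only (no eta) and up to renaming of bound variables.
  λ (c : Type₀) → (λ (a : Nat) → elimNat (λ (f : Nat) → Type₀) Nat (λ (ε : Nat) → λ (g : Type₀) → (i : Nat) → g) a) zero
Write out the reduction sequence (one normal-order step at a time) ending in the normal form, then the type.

reduction (normal order):
  λ (c : Type₀) → (λ (a : Nat) → elimNat (λ (f : Nat) → Type₀) Nat (λ (ε : Nat) → λ (g : Type₀) → (i : Nat) → g) a) zero
  ~> λ (c : Type₀) → elimNat (λ (a : Nat) → Type₀) Nat (λ (f : Nat) → λ (ε : Type₀) → (g : Nat) → ε) zero
  ~> λ (c : Type₀) → Nat
type:
  (c : Type₀) → Type₀


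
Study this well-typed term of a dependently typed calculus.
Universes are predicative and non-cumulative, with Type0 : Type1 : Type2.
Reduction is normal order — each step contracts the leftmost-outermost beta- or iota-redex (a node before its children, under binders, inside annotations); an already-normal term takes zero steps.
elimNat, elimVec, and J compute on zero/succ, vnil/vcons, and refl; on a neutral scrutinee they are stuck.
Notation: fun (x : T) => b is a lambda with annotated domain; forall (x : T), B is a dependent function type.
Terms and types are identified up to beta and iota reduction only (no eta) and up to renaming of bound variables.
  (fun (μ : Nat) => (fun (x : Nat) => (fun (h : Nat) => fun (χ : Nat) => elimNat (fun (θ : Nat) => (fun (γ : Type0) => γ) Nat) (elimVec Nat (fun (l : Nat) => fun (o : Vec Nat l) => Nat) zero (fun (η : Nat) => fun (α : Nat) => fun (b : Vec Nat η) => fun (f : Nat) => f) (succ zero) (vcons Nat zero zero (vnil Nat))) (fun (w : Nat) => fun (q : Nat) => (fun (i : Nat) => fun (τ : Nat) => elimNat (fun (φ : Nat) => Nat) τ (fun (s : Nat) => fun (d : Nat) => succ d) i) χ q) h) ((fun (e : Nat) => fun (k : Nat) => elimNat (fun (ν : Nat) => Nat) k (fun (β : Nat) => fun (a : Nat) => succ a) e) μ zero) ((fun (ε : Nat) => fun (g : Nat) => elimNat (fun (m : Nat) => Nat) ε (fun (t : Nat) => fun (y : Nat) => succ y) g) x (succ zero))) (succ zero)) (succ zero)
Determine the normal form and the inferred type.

normal form:
  succ (succ zero)
inferred type:
  Nat
observation: reduction starts at a beta-redex, and 36 normal-order steps reach the normal form.


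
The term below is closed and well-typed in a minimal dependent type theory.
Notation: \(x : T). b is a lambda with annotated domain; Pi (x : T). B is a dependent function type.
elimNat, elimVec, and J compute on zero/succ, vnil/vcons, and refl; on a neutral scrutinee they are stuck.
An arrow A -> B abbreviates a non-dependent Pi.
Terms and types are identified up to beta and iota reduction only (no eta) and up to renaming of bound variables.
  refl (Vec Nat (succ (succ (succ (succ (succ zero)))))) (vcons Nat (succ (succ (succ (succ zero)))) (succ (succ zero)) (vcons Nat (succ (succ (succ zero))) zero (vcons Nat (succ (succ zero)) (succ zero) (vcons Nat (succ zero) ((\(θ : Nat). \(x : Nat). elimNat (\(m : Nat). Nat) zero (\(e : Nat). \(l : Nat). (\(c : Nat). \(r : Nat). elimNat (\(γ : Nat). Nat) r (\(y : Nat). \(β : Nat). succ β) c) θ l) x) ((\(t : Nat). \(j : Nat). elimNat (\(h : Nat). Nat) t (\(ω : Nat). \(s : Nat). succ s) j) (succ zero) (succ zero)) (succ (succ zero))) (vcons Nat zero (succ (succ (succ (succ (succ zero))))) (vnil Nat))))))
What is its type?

inferred type:
  Eq (Vec Nat (succ (succ (succ (succ (succ zero)))))) (vcons Nat (succ (succ (succ (succ zero)))) (succ (succ zero)) (vcons Nat (succ (succ (succ zero))) zero (vcons Nat (succ (succ zero)) (succ zero) (vcons Nat (succ zero) (succ (succ (succ (succ zero)))) (vcons Nat zero (succ (succ (succ (succ (succ zero))))) (vnil Nat)))))) (vcons Nat (succ (succ (succ (succ zero)))) (succ (succ zero)) (vcons Nat (succ (succ (succ zero))) zero (vcons Nat (succ (succ zero)) (succ zero) (vcons Nat (succ zero) (succ (succ (succ (succ zero)))) (vcons Nat zero (succ (succ (succ (succ (succ zero))))) (vnil Nat))))))


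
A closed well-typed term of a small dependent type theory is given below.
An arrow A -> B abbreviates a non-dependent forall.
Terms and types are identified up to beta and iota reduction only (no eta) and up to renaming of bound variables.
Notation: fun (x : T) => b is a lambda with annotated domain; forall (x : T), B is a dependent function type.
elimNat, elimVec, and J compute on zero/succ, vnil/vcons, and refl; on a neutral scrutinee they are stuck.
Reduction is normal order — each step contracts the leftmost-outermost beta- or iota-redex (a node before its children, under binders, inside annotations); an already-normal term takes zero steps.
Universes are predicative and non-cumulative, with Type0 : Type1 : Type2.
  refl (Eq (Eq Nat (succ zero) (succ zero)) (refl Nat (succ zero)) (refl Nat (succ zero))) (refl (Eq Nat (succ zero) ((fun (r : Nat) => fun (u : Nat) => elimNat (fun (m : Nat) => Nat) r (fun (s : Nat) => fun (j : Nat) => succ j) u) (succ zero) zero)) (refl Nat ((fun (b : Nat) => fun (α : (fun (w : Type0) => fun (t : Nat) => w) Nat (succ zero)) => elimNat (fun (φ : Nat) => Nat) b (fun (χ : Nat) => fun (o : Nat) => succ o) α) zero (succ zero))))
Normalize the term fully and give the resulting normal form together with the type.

resulting normal form:
  refl (Eq (Eq Nat (succ zero) (succ zero)) (refl Nat (succ zero)) (refl Nat (succ zero))) (refl (Eq Nat (succ zero) (succ zero)) (refl Nat (succ zero)))
inferred type:
  Eq (Eq (Eq Nat (succ zero) (succ zero)) (refl Nat (succ zero)) (refl Nat (succ zero))) (refl (Eq Nat (succ zero) (succ zero)) (refl Nat (succ zero))) (refl (Eq Nat (succ zero) (succ zero)) (refl Nat (succ zero)))


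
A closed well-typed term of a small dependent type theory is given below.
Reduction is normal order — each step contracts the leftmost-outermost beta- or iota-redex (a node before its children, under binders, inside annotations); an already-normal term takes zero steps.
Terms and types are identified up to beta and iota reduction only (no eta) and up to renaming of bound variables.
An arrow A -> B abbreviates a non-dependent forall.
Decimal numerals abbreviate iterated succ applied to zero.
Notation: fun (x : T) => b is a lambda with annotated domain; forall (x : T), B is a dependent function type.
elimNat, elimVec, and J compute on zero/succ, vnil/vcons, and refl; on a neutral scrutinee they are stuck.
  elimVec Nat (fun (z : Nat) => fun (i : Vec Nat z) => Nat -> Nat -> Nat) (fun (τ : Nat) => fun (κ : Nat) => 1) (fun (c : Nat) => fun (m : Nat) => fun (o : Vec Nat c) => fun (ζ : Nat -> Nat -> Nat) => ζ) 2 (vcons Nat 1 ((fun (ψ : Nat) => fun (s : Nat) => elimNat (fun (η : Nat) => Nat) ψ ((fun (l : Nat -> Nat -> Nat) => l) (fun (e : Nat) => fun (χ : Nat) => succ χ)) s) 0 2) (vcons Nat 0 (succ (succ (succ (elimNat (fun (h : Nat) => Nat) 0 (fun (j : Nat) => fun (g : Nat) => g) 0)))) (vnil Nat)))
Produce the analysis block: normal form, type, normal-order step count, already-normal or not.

reduced normal form:
  fun (z : Nat) => fun (i : Nat) => 1
type:
  Nat -> Nat -> Nat
reduction steps (normal order): 11
started in normal form: no
first contracted redex: an elimVec iota-redex


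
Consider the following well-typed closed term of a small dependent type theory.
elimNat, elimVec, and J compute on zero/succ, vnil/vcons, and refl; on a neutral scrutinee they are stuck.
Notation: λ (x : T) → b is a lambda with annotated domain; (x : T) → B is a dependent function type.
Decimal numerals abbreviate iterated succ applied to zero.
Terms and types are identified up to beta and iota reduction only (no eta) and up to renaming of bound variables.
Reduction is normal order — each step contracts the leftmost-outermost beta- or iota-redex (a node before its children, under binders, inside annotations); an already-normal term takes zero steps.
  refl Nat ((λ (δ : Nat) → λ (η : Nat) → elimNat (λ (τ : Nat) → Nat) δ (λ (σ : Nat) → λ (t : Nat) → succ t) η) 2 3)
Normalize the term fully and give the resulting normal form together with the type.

reduced normal form:
  refl Nat 5
the term's type:
  Eq Nat 5 5
observation: the leftmost-outermost redex is a beta-redex, and normalization takes 12 steps.


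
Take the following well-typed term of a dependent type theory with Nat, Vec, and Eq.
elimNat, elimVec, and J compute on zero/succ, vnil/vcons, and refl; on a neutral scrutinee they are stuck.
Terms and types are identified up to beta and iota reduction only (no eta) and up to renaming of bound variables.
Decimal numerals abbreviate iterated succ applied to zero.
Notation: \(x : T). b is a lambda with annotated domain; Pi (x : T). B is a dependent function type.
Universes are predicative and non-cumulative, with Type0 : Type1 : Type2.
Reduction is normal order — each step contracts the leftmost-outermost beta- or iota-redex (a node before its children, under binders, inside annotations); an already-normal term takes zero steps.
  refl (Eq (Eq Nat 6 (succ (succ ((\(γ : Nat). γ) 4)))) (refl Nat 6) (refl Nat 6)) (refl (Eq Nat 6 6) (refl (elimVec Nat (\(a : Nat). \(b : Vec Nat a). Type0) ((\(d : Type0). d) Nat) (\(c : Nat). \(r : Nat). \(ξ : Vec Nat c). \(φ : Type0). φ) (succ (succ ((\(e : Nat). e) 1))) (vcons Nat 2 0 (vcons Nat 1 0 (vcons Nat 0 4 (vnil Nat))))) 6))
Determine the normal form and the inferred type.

normal form:
  refl (Eq (Eq Nat 6 6) (refl Nat 6) (refl Nat 6)) (refl (Eq Nat 6 6) (refl Nat 6))
type:
  Eq (Eq (Eq Nat 6 6) (refl Nat 6) (refl Nat 6)) (refl (Eq Nat 6 6) (refl Nat 6)) (refl (Eq Nat 6 6) (refl Nat 6))


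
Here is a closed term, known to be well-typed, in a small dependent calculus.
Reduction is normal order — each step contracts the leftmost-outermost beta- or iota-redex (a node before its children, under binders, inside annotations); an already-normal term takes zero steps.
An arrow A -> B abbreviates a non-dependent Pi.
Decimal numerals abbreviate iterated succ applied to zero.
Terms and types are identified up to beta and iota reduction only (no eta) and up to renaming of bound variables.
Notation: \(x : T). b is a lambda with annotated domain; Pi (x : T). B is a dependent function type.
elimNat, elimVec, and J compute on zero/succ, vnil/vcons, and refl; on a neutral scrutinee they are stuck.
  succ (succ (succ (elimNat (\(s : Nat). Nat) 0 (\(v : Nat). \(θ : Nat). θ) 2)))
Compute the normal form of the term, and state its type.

reduced normal form:
  3
inferred type:
  Nat
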